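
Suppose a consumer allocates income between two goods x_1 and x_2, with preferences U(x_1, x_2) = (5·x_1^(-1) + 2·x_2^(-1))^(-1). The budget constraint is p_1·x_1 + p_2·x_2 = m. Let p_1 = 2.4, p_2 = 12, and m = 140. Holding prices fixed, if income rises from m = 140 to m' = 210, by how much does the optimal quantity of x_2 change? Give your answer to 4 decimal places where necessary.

Δx_2* = 3.4171

From the CES first-order condition, (5/2)·(x_2/x_1)^(2) = p_1/p_2.
Solve for the ratio: x_2/x_1 = [(2/5)·p_1/p_2]^(0.5).
With the ratio pinned down, the budget gives x_1* = m/(p_1 + p_2·(x_2/x_1)) and x_2* = (x_2/x_1)·x_1*.
Numerically x_2/x_1 = 0.282843, so x_1* = 140/(2.4 + 12·0.282843) = 24.1625 and x_2* = 0.282843·24.1625 = 6.8342.
At m' = 210: x_2* = 10.2513. Change: 10.2513 − 6.8342 = 3.4171.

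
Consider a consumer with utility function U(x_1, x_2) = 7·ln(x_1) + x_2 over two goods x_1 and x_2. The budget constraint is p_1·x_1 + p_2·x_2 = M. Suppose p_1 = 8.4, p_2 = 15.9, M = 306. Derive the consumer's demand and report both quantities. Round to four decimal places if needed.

So x_1*(p_1,p_2) = 7·p_2/p_1, independent of income; and x_2* = (M − 7·p_2)/p_2.
At the given prices: x_1* = 7·15.9/8.4 = 13.25, and x_2* = 12.2453.

x_1* = 13.25, x_2* = 12.2453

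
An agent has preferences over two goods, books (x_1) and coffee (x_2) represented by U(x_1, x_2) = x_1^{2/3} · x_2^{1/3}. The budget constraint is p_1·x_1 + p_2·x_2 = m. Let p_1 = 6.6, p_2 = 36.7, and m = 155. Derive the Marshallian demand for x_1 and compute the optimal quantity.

At p_1=6.6, p_2=36.7, m=155: x_1* = 2/3·155/6.6 = 15.6566.

x_1* = 15.6566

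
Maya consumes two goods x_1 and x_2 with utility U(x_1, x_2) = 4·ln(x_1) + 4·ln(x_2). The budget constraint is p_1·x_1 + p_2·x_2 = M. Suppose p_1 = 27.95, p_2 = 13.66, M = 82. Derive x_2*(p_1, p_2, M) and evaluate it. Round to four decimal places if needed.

x_2* = 3.0015

Tangency: MRS = x_2/x_1 = p_1/p_2.
So 4·p_2·x_2 = 4·p_1·x_1; combined with the budget, a share 0.5 of income goes to x_1.
Demand: x_1*(p_1,p_2,M) = 0.5·M/p_1 and x_2* = 0.5·M/p_2.
At p_1=27.95, p_2=13.66, M=82: x_2* = 0.5·82/13.66 = 3.0015.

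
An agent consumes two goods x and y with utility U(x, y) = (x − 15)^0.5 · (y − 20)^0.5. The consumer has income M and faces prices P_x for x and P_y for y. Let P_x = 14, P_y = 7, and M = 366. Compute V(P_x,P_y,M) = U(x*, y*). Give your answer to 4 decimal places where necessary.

Let x' = x−15, y' = y−20. MRS = y'/x' = P_x/P_y.
After buying the subsistence bundle (15, 20), a share 0.5 of the remaining income goes to x: x* = 15 + 0.5·(M − 15P_x − 20P_y)/P_x.
Discretionary income = 366 − 15·14 − 20·7 = 16; x* = 15 + 0.5·16/14 = 15.5714; y* = 20 + 0.5·16/7 = 21.1429.
Utility at the optimum: U(15.5714, 21.1429) = 0.8081.

V = 0.8081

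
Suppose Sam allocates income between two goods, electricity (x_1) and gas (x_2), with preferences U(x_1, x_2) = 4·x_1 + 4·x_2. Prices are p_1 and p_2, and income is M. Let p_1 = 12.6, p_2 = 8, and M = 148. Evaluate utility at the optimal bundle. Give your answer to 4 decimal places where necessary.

V = 74

Linear utility — the consumer picks whichever good has higher MU/price: 4/12.6 = 0.3175 vs 4/8 = 0.5.
x_2 gives more utility per dollar, so spend all income on x_2: x_2* = M/p_2, x_1* = 0.
Numerically: x_1* = 0, x_2* = 18.5.
Utility at the optimum: U(0, 18.5) = 74.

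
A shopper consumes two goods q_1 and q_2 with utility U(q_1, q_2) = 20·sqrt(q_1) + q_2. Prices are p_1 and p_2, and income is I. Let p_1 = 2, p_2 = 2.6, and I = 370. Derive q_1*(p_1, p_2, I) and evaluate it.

Set MRS = p_1/p_2: 10·q_1^(−1/2) = p_1/p_2.
Thus q_1* = (10·p_2/p_1)² — independent of I — with the rest of income spent on q_2.
Plugging in: q_1* = (10·2.6/2)² = 169.

q_1* = 169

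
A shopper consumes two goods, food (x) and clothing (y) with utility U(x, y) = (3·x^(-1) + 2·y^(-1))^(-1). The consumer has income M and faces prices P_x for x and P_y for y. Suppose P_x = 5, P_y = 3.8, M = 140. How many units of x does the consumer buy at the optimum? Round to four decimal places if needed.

Substitute y = (y/x)·x into the budget: x* = M/(P_x + P_y·(y/x)).
Numerically y/x = 0.936586, so x* = 140/(5 + 3.8·0.936586) = 16.357.

x* = 16.357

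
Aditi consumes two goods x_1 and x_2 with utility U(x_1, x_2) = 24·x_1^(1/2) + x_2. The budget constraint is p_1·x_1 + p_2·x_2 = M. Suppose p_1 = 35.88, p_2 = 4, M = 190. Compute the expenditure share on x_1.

Utility is quasi-linear in x_2; the FOC for x_1 is 12/√x_1 = p_1/p_2.
Solve: √x_1 = 12·p_2/p_1, so x_1*(p_1,p_2) = (12·p_2/p_1)², and x_2* = (M − p_1·x_1*)/p_2.
Plugging in: x_1* = (12·4/35.88)² = 1.7897, x_2* = 31.4465.
Expenditure on x_1: 35.88·1.7897 = 64.214; share = 0.338.

share on x_1 = 0.338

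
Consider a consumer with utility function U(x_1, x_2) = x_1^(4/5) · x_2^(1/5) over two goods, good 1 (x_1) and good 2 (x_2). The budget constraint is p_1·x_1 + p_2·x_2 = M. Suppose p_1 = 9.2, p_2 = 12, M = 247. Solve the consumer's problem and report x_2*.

Demand: x_1*(p_1,p_2,M) = 0.8·M/p_1 and x_2* = 0.2·M/p_2.
At p_1=9.2, p_2=12, M=247: x_2* = 0.2·247/12 = 4.1167.

x_2* = 4.1167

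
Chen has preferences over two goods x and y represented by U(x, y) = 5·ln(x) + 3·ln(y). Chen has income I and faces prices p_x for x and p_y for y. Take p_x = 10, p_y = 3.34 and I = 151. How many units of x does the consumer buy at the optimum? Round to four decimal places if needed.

Tangency: MRS = (5/3)·y/x = p_x/p_y.
Rearranging, p_y·y = (3/5)·p_x·x. Substituting into the budget gives p_x·x·(1 + (3/5)) = I.
Demand: x*(p_x,p_y,I) = 0.625·I/p_x and y* = 0.375·I/p_y.
At p_x=10, p_y=3.34, I=151: x* = 0.625·151/10 = 9.4375.

x* = 9.4375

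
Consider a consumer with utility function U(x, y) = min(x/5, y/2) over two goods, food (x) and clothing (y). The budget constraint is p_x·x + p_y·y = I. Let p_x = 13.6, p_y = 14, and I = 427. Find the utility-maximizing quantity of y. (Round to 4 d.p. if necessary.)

With perfect complements, no substitution: consume in ratio x:y = 5:2.
Budget: p_x·x + p_y·(2/5)·x = I, so (5·p_x + 2·p_y)·x = 5·I.
Demand: x*(p_x,p_y,I) = 5·I/(5·p_x + 2·p_y), y* = 2·I/(5·p_x + 2·p_y).
Here 5·13.6 + 2·14 = 96, giving y* = 8.8958.

y* = 8.8958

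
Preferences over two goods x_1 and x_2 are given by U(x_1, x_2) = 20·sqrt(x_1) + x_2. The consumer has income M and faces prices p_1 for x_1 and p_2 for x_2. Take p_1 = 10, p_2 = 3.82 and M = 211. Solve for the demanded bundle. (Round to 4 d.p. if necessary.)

Solve: √x_1 = 10·p_2/p_1, so x_1*(p_1,p_2) = (10·p_2/p_1)², and x_2* = (M − p_1·x_1*)/p_2.
Plugging in: x_1* = (10·3.82/10)² = 14.5924, x_2* = 17.0356.

x_1* = 14.5924, x_2* = 17.0356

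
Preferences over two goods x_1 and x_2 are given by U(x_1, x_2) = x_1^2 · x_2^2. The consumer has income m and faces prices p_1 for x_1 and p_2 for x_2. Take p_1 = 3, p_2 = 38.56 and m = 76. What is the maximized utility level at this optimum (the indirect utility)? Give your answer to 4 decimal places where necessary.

V = 155.8181

Tangency: MRS = x_2/x_1 = p_1/p_2.
So 2·p_2·x_2 = 2·p_1·x_1; combined with the budget, a share 0.5 of income goes to x_1.
Demand: x_1*(p_1,p_2,m) = 0.5·m/p_1 and x_2* = 0.5·m/p_2.
At p_1=3, p_2=38.56, m=76: x_1* = 0.5·76/3 = 12.6667, x_2* = 0.9855.
Utility at the optimum: U(12.6667, 0.9855) = 155.8181.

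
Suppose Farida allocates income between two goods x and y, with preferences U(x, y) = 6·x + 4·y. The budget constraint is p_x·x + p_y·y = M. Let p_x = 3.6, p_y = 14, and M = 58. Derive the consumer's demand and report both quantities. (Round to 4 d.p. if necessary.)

Linear utility — the consumer picks whichever good has higher MU/price: 6/3.6 = 1.6667 vs 4/14 = 0.2857.
x gives more utility per dollar, so spend all income on x: x* = M/p_x, y* = 0.
Numerically: x* = 16.1111, y* = 0.

x* = 16.1111, y* = 0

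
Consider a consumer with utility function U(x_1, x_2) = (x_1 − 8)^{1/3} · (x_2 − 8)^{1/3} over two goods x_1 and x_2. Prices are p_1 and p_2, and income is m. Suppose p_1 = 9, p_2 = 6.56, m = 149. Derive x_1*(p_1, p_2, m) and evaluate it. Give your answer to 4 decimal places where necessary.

Discretionary income = 149 − 8·9 − 8·6.56 = 24.52; x_1* = 8 + 0.5·24.52/9 = 9.3622.

x_1* = 9.3622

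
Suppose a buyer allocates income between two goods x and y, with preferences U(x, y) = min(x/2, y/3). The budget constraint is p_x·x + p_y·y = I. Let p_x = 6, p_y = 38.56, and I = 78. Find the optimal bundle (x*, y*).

Demand: x*(p_x,p_y,I) = 2·I/(2·p_x + 3·p_y), y* = 3·I/(2·p_x + 3·p_y).
Here 2·6 + 3·38.56 = 127.68, giving x* = 1.2218 and y* = 1.8327.

x* = 1.2218, y* = 1.8327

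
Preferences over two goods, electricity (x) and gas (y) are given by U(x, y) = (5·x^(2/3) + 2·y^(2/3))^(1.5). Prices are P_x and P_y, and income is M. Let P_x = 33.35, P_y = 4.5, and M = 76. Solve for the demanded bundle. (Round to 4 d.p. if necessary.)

MU_x ∝ 5·x^(-1/3), MU_y ∝ 2·y^(-1/3), so MRS = (5/2)·(y/x)^(1/3) = P_x/P_y.
Solve for the ratio: y/x = [(2/5)·P_x/P_y]^(3).
Substitute y = (y/x)·x into the budget: x* = M/(P_x + P_y·(y/x)).
Numerically y/x = 26.051333, so x* = 76/(33.35 + 4.5·26.051333) = 0.5047 and y* = 26.051333·0.5047 = 13.1484.

x* = 0.5047, y* = 13.1484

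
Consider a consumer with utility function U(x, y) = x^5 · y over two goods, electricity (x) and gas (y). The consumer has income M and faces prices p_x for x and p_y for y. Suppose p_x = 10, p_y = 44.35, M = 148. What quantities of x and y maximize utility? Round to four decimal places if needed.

x* = 12.3333, y* = 0.5562

The MRS is 5·y/x. Set MRS = p_x/p_y.
Rearranging, p_y·y = (1/5)·p_x·x. Substituting into the budget gives p_x·x·(1 + (1/5)) = M.
Demand: x*(p_x,p_y,M) = 5/6·M/p_x and y* = 1/6·M/p_y.
At p_x=10, p_y=44.35, M=148: x* = 5/6·148/10 = 12.3333, y* = 0.5562.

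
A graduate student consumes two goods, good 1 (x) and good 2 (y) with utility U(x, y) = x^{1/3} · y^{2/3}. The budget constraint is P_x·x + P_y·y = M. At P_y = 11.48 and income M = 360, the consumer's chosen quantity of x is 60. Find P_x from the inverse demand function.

P_x = 2

The MRS is (1/2)·y/x. Set MRS = P_x/P_y.
So 1/3·P_y·y = 2/3·P_x·x; combined with the budget, a share 1/3 of income goes to x.
Demand: x*(P_x,P_y,M) = 1/3·M/P_x and y* = 2/3·M/P_y.
Set x* = 60 in the demand function and solve for P_x: P_x = 2.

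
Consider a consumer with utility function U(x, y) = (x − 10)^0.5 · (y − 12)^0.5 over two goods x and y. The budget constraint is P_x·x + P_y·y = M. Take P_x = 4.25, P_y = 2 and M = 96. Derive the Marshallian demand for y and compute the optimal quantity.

y* = 19.375

Let x' = x−10, y' = y−12. MRS = y'/x' = P_x/P_y.
After buying the subsistence bundle (10, 12), a share 0.5 of the remaining income goes to x: x* = 10 + 0.5·(M − 10P_x − 12P_y)/P_x.
Discretionary income = 96 − 10·4.25 − 12·2 = 29.5; y* = 12 + 0.5·29.5/2 = 19.375.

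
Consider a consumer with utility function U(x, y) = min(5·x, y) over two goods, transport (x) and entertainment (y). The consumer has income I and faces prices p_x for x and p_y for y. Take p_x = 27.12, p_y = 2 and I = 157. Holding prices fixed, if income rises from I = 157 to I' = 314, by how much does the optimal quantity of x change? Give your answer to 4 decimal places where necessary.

Δx* = 4.2295

With perfect complements, no substitution: consume in ratio x:y = 1:5.
Budget: p_x·x + p_y·5·x = I, so (p_x + 5·p_y)·x = I.
Demand: x*(p_x,p_y,I) = I/(p_x + 5·p_y), y* = 5·I/(p_x + 5·p_y).
Here 27.12 + 5·2 = 37.12, giving x* = 4.2295.
At I' = 314: x* = 8.4591. Change: 8.4591 − 4.2295 = 4.2295.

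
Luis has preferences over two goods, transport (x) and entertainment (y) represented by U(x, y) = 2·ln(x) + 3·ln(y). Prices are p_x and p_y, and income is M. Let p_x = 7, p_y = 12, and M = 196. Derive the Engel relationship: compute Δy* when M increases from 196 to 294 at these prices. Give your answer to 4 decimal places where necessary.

Δy* = 4.9

MU_x/MU_y = (2·y)/(3·x); tangency sets this equal to p_x/p_y.
So 2·p_y·y = 3·p_x·x; combined with the budget, a share 0.4 of income goes to x.
Demand: x*(p_x,p_y,M) = 0.4·M/p_x and y* = 0.6·M/p_y.
At p_x=7, p_y=12, M=196: y* = 0.6·196/12 = 9.8.
At M' = 294: y* = 14.7. Change: 14.7 − 9.8 = 4.9.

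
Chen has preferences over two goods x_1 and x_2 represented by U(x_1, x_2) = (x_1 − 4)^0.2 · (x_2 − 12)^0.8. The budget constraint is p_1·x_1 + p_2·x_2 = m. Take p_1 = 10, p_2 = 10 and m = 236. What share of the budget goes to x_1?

share on x_1 = 0.2339

Let x_1' = x_1−4, x_2' = x_2−12. MRS = (1/4)·x_2'/x_1' = p_1/p_2.
Substituting into the budget: x_1* = 4 + 0.2·(m − 4·p_1 − 12·p_2)/p_1, and x_2* = 12 + 0.8·(…)/p_2.
Discretionary income = 236 − 4·10 − 12·10 = 76; x_1* = 4 + 0.2·76/10 = 5.52; x_2* = 12 + 0.8·76/10 = 18.08.
Expenditure on x_1: 10·5.52 = 55.2; share = 0.2339.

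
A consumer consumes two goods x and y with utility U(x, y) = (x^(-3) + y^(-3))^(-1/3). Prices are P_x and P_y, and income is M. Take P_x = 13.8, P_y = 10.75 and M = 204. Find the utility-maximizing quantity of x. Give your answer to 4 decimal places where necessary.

With the ratio pinned down, the budget gives x* = M/(P_x + P_y·(y/x)) and y* = (y/x)·x*.
Numerically y/x = 1.064431, so x* = 204/(13.8 + 10.75·1.064431) = 8.0816.

x* = 8.0816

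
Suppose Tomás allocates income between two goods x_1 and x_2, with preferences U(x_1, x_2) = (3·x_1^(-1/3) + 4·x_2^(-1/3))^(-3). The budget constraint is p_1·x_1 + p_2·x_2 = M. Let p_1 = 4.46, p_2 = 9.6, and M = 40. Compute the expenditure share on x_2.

MU_x_1 ∝ 3·x_1^(-4/3), MU_x_2 ∝ 4·x_2^(-4/3), so MRS = (3/4)·(x_2/x_1)^(4/3) = p_1/p_2.
Solve for the ratio: x_2/x_1 = [(4/3)·p_1/p_2]^(0.75).
Substitute x_2 = (x_2/x_1)·x_1 into the budget: x_1* = M/(p_1 + p_2·(x_2/x_1)).
Numerically x_2/x_1 = 0.698235, so x_1* = 40/(4.46 + 9.6·0.698235) = 3.5832 and x_2* = 0.698235·3.5832 = 2.5019.
Expenditure on x_2: 9.6·2.5019 = 24.0187; share = 0.6005.

share on x_2 = 0.6005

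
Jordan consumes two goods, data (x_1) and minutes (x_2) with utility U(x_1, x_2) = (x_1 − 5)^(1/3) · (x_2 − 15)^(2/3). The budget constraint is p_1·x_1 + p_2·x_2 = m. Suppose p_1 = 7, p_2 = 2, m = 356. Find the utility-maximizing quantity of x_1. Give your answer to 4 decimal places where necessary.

Let x_1' = x_1−5, x_2' = x_2−15. MRS = (1/2)·x_2'/x_1' = p_1/p_2.
After buying the subsistence bundle (5, 15), a share 1/3 of the remaining income goes to x_1: x_1* = 5 + 1/3·(m − 5p_1 − 15p_2)/p_1.
Discretionary income = 356 − 5·7 − 15·2 = 291; x_1* = 5 + 1/3·291/7 = 18.8571.

x_1* = 18.8571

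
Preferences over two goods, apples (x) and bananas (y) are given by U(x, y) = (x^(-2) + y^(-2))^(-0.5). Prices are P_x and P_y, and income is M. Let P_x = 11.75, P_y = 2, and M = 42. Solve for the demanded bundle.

From the CES first-order condition, (y/x)^(3) = P_x/P_y.
Hence y/x = (P_x/P_y)^(1/(3)), i.e. raised to the 1/3 power.
Substitute y = (y/x)·x into the budget: x* = M/(P_x + P_y·(y/x)).
Numerically y/x = 1.804413, so x* = 42/(11.75 + 2·1.804413) = 2.7346 and y* = 1.804413·2.7346 = 4.9343.

x* = 2.7346, y* = 4.9343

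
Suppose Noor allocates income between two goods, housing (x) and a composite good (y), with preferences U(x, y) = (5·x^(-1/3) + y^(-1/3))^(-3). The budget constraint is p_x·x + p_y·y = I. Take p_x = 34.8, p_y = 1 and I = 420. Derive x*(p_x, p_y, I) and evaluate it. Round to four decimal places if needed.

With the ratio pinned down, the budget gives x* = I/(p_x + p_y·(y/x)) and y* = (y/x)·x*.
Numerically y/x = 4.28506, so x* = 420/(34.8 + 1·4.28506) = 10.7458.

x* = 10.7458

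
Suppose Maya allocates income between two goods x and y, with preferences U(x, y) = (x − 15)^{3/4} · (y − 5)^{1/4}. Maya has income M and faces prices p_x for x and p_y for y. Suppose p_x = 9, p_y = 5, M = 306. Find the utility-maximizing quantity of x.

This is Cobb-Douglas in (x−15, y−5): tangency gives 0.75·p_y·(y−5) = 0.25·p_x·(x−15).
After buying the subsistence bundle (15, 5), a share 0.75 of the remaining income goes to x: x* = 15 + 0.75·(M − 15p_x − 5p_y)/p_x.
Discretionary income = 306 − 15·9 − 5·5 = 146; x* = 15 + 0.75·146/9 = 27.1667.

x* = 27.1667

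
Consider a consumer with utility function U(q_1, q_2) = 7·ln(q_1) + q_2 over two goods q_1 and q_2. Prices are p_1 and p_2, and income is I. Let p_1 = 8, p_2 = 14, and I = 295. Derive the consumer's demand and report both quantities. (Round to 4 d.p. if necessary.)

q_1* = 12.25, q_2* = 14.0714

Set MRS = p_1/p_2: (7/q_1)/1 = p_1/p_2.
So q_1*(p_1,p_2) = 7·p_2/p_1, independent of income; and q_2* = (I − 7·p_2)/p_2.
At the given prices: q_1* = 7·14/8 = 12.25, and q_2* = 14.0714.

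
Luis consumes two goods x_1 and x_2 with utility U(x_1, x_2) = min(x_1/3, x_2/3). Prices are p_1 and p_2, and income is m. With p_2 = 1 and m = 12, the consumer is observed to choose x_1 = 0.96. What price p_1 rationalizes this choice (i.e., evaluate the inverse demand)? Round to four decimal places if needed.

Leontief preferences: the optimum is at the kink where x_1/3 = x_2/3, i.e. x_2 = x_1.
Budget: p_1·x_1 + p_2·x_1 = m, so (3·p_1 + 3·p_2)·x_1 = 3·m.
Demand: x_1*(p_1,p_2,m) = 3·m/(3·p_1 + 3·p_2), x_2* = 3·m/(3·p_1 + 3·p_2).
Set x_1* = 0.96 in the demand function and solve for p_1: p_1 = 11.5.

p_1 = 11.5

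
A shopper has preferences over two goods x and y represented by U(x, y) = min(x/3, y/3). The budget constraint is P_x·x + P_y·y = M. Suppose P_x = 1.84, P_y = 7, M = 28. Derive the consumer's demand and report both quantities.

With perfect complements, no substitution: consume in ratio x:y = 3:3.
Budget: P_x·x + P_y·x = M, so (3·P_x + 3·P_y)·x = 3·M.
Demand: x*(P_x,P_y,M) = 3·M/(3·P_x + 3·P_y), y* = 3·M/(3·P_x + 3·P_y).
Here 3·1.84 + 3·7 = 26.52, giving x* = 3.1674 and y* = 3.1674.

x* = 3.1674, y* = 3.1674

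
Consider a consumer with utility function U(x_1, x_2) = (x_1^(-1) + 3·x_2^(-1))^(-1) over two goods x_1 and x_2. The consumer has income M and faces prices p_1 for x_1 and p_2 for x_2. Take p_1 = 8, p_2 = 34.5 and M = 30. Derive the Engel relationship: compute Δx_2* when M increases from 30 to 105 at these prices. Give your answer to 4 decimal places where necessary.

MRS = MU_x_1/MU_x_2 = (1/3)·(x_2/x_1)^(2). Set equal to p_1/p_2.
Solve for the ratio: x_2/x_1 = [3·p_1/p_2]^(0.5).
With the ratio pinned down, the budget gives x_1* = M/(p_1 + p_2·(x_2/x_1)) and x_2* = (x_2/x_1)·x_1*.
Numerically x_2/x_1 = 0.834058, so x_1* = 30/(8 + 34.5·0.834058) = 0.8158 and x_2* = 0.834058·0.8158 = 0.6804.
At M' = 105: x_2* = 2.3814. Change: 2.3814 − 0.6804 = 1.701.

Δx_2* = 1.701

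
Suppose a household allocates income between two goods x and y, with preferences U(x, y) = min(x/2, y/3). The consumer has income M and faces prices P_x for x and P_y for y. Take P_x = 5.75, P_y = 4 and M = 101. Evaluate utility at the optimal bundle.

V = 4.2979

With perfect complements, no substitution: consume in ratio x:y = 2:3.
Budget: P_x·x + P_y·(3/2)·x = M, so (2·P_x + 3·P_y)·x = 2·M.
Demand: x*(P_x,P_y,M) = 2·M/(2·P_x + 3·P_y), y* = 3·M/(2·P_x + 3·P_y).
Here 2·5.75 + 3·4 = 23.5, giving x* = 8.5957 and y* = 12.8936.
Utility at the optimum: U(8.5957, 12.8936) = 4.2979.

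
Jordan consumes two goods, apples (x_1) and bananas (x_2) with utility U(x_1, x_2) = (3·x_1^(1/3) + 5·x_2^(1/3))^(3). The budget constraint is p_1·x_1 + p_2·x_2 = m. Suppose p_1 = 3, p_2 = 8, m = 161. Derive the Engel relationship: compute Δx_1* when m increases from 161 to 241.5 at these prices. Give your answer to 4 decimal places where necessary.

MRS = MU_x_1/MU_x_2 = (3/5)·(x_2/x_1)^(2/3). Set equal to p_1/p_2.
Hence x_2/x_1 = ((5/3)·p_1/p_2)^(1/(2/3)), i.e. raised to the 1.5 power.
Substitute x_2 = (x_2/x_1)·x_1 into the budget: x_1* = m/(p_1 + p_2·(x_2/x_1)).
Numerically x_2/x_1 = 0.494106, so x_1* = 161/(3 + 8·0.494106) = 23.156.
At m' = 241.5: x_1* = 34.734. Change: 34.734 − 23.156 = 11.578.

Δx_1* = 11.578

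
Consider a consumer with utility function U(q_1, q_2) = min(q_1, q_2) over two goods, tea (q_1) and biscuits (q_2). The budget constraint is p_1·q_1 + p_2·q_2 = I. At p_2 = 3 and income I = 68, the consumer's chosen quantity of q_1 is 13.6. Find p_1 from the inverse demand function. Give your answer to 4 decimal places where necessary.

p_1 = 2

With perfect complements, no substitution: consume in ratio q_1:q_2 = 1:1.
Budget: p_1·q_1 + p_2·q_1 = I, so (p_1 + p_2)·q_1 = I.
Demand: q_1*(p_1,p_2,I) = I/(p_1 + p_2), q_2* = I/(p_1 + p_2).
Set q_1* = 13.6 in the demand function and solve for p_1: p_1 = 2.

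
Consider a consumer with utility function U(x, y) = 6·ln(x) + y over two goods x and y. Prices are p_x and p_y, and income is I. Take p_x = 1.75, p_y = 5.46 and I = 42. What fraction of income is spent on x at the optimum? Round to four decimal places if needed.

share on x = 0.78

MU_x = 6/x, MU_y = 1. Tangency: 6/x = p_x/p_y.
So x*(p_x,p_y) = 6·p_y/p_x, independent of income; and y* = (I − 6·p_y)/p_y.
At the given prices: x* = 6·5.46/1.75 = 18.72, and y* = 1.6923.
Expenditure on x: 1.75·18.72 = 32.76; share = 0.78.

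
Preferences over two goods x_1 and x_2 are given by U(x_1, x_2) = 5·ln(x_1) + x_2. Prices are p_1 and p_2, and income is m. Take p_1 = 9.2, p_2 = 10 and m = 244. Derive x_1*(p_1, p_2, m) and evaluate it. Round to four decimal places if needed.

x_1* = 5.4348

MU_x_1 = 5/x_1, MU_x_2 = 1. Tangency: 5/x_1 = p_1/p_2.
So x_1*(p_1,p_2) = 5·p_2/p_1, independent of income; and x_2* = (m − 5·p_2)/p_2.
At the given prices: x_1* = 5·10/9.2 = 5.4348.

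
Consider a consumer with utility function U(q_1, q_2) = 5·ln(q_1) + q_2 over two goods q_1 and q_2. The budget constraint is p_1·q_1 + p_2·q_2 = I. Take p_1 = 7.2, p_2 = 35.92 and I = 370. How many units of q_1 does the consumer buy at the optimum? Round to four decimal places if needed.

Set MRS = p_1/p_2: (5/q_1)/1 = p_1/p_2.
So q_1*(p_1,p_2) = 5·p_2/p_1, independent of income; and q_2* = (I − 5·p_2)/p_2.
At the given prices: q_1* = 5·35.92/7.2 = 24.9444.

q_1* = 24.9444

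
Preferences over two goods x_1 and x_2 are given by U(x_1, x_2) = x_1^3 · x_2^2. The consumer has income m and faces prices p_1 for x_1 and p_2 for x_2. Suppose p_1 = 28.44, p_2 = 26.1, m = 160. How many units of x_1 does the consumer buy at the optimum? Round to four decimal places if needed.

MU_x_1/MU_x_2 = (3·x_2)/(2·x_1); tangency sets this equal to p_1/p_2.
Rearranging, p_2·x_2 = (2/3)·p_1·x_1. Substituting into the budget gives p_1·x_1·(1 + (2/3)) = m.
Demand: x_1*(p_1,p_2,m) = 0.6·m/p_1 and x_2* = 0.4·m/p_2.
At p_1=28.44, p_2=26.1, m=160: x_1* = 0.6·160/28.44 = 3.3755.

x_1* = 3.3755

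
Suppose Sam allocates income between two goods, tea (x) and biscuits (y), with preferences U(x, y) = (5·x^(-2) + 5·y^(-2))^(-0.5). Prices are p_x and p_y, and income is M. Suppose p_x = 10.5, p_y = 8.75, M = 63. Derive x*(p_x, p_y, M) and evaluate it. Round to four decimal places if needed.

Substitute y = (y/x)·x into the budget: x* = M/(p_x + p_y·(y/x)).
Numerically y/x = 1.062659, so x* = 63/(10.5 + 8.75·1.062659) = 3.1821.

x* = 3.1821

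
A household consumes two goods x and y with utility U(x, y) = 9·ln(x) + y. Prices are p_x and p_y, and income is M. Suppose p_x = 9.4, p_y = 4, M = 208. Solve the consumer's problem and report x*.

MU_x = 9/x, MU_y = 1. Tangency: 9/x = p_x/p_y.
So x*(p_x,p_y) = 9·p_y/p_x, independent of income; and y* = (M − 9·p_y)/p_y.
At the given prices: x* = 9·4/9.4 = 3.8298.

x* = 3.8298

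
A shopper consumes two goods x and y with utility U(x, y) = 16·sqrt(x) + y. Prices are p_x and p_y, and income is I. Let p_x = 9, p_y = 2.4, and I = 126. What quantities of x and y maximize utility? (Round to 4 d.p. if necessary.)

Utility is quasi-linear in y; the FOC for x is 8/√x = p_x/p_y.
Thus x* = (8·p_y/p_x)² — independent of I — with the rest of income spent on y.
Plugging in: x* = (8·2.4/9)² = 4.5511, y* = 35.4333.

x* = 4.5511, y* = 35.4333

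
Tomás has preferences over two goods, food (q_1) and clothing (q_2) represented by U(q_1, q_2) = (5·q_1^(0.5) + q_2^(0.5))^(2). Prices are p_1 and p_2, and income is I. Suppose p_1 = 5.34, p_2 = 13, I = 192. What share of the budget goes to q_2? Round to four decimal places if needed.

With the ratio pinned down, the budget gives q_1* = I/(p_1 + p_2·(q_2/q_1)) and q_2* = (q_2/q_1)·q_1*.
Numerically q_2/q_1 = 0.006749, so q_1* = 192/(5.34 + 13·0.006749) = 35.3738 and q_2* = 0.006749·35.3738 = 0.2387.
Expenditure on q_2: 13·0.2387 = 3.1037; share = 0.0162.

share on q_2 = 0.0162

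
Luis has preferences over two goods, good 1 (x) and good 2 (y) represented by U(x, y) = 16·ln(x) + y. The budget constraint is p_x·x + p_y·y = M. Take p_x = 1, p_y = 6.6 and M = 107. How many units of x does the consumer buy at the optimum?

x* = 105.6

At the given prices: x* = 16·6.6/1 = 105.6.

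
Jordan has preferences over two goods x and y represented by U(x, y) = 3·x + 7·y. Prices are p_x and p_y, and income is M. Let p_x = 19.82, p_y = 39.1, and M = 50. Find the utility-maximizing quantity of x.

x* = 0

y gives more utility per dollar, so spend all income on y: y* = M/p_y, x* = 0.
Numerically: x* = 0, y* = 1.2788.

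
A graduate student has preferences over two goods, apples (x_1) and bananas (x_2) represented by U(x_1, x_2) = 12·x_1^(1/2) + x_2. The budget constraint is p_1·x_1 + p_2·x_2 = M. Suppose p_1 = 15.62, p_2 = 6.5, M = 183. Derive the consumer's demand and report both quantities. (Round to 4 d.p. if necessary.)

x_1* = 6.234, x_2* = 13.1731

MU_x_1 = 6/√x_1, MU_x_2 = 1. Tangency: 6/√x_1 = p_1/p_2.
Thus x_1* = (6·p_2/p_1)² — independent of M — with the rest of income spent on x_2.
Plugging in: x_1* = (6·6.5/15.62)² = 6.234, x_2* = 13.1731.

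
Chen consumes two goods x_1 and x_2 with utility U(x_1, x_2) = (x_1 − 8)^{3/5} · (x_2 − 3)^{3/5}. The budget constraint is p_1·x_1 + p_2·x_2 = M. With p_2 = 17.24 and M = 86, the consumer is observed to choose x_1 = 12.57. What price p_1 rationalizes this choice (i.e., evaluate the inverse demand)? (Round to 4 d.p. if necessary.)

Let x_1' = x_1−8, x_2' = x_2−3. MRS = x_2'/x_1' = p_1/p_2.
Substituting into the budget: x_1* = 8 + 0.5·(M − 8·p_1 − 3·p_2)/p_1, and x_2* = 3 + 0.5·(…)/p_2.
Set x_1* = 12.57 in the demand function and solve for p_1: p_1 = 2.

p_1 = 2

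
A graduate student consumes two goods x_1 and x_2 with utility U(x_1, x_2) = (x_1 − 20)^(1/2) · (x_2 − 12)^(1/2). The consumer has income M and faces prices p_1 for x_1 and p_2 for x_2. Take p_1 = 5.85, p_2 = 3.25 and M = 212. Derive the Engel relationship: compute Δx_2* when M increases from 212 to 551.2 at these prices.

Δx_2* = 52.1846

Let x_1' = x_1−20, x_2' = x_2−12. MRS = x_2'/x_1' = p_1/p_2.
Substituting into the budget: x_1* = 20 + 0.5·(M − 20·p_1 − 12·p_2)/p_1, and x_2* = 12 + 0.5·(…)/p_2.
Discretionary income = 212 − 20·5.85 − 12·3.25 = 56; x_2* = 12 + 0.5·56/3.25 = 20.6154.
At M' = 551.2: x_2* = 72.8. Change: 72.8 − 20.6154 = 52.1846.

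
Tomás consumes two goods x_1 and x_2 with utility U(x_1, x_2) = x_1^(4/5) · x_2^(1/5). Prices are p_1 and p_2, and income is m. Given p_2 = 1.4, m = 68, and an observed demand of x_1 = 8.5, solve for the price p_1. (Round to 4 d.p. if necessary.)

MU_x_1/MU_x_2 = (0.8·x_2)/(0.2·x_1); tangency sets this equal to p_1/p_2.
Rearranging, p_2·x_2 = (1/4)·p_1·x_1. Substituting into the budget gives p_1·x_1·(1 + (1/4)) = m.
Demand: x_1*(p_1,p_2,m) = 0.8·m/p_1 and x_2* = 0.2·m/p_2.
Set x_1* = 8.5 in the demand function and solve for p_1: p_1 = 6.4.

p_1 = 6.4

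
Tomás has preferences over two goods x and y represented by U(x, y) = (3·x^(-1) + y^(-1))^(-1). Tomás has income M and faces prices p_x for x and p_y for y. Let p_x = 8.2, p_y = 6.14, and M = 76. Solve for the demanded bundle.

x* = 6.1805, y* = 4.1237

MU_x ∝ 3·x^(-2), MU_y ∝ y^(-2), so MRS = 3·(y/x)^(2) = p_x/p_y.
Hence y/x = ((1/3)·p_x/p_y)^(1/(2)), i.e. raised to the 0.5 power.
Substitute y = (y/x)·x into the budget: x* = M/(p_x + p_y·(y/x)).
Numerically y/x = 0.667209, so x* = 76/(8.2 + 6.14·0.667209) = 6.1805 and y* = 0.667209·6.1805 = 4.1237.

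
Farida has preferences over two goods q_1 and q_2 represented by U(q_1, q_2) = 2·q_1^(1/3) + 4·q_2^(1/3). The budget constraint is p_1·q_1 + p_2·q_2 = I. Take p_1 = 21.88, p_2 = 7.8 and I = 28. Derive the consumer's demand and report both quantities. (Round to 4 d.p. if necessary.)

MU_q_1 ∝ 2·q_1^(-2/3), MU_q_2 ∝ 4·q_2^(-2/3), so MRS = (1/2)·(q_2/q_1)^(2/3) = p_1/p_2.
Hence q_2/q_1 = (2·p_1/p_2)^(1/(2/3)), i.e. raised to the 1.5 power.
Substitute q_2 = (q_2/q_1)·q_1 into the budget: q_1* = I/(p_1 + p_2·(q_2/q_1)).
Numerically q_2/q_1 = 13.288442, so q_1* = 28/(21.88 + 7.8·13.288442) = 0.2231 and q_2* = 13.288442·0.2231 = 2.964.

q_1* = 0.2231, q_2* = 2.964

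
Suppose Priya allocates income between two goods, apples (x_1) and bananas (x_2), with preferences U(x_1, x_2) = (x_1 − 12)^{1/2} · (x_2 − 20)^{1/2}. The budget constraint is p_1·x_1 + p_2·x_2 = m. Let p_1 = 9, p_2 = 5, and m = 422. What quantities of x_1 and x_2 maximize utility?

x_1* = 23.8889, x_2* = 41.4

Let x_1' = x_1−12, x_2' = x_2−20. MRS = x_2'/x_1' = p_1/p_2.
After buying the subsistence bundle (12, 20), a share 0.5 of the remaining income goes to x_1: x_1* = 12 + 0.5·(m − 12p_1 − 20p_2)/p_1.
Discretionary income = 422 − 12·9 − 20·5 = 214; x_1* = 12 + 0.5·214/9 = 23.8889; x_2* = 20 + 0.5·214/5 = 41.4.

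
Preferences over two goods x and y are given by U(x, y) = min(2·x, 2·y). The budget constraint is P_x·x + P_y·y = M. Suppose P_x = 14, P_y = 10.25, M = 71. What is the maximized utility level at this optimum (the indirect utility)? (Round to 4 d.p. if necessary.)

V = 5.8557

Leontief preferences: the optimum is at the kink where x/2 = y/2, i.e. y = x.
Budget: P_x·x + P_y·x = M, so (2·P_x + 2·P_y)·x = 2·M.
Demand: x*(P_x,P_y,M) = 2·M/(2·P_x + 2·P_y), y* = 2·M/(2·P_x + 2·P_y).
Here 2·14 + 2·10.25 = 48.5, giving x* = 2.9278 and y* = 2.9278.
Utility at the optimum: U(2.9278, 2.9278) = 5.8557.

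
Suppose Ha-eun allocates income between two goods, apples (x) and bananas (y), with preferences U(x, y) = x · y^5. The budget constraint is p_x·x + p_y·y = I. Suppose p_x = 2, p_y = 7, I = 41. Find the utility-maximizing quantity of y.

y* = 4.881

Demand: x*(p_x,p_y,I) = 1/6·I/p_x and y* = 5/6·I/p_y.
At p_x=2, p_y=7, I=41: y* = 5/6·41/7 = 4.881.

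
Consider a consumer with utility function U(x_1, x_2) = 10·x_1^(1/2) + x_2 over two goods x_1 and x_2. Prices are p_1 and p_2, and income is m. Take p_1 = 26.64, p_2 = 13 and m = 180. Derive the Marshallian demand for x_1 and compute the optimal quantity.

x_1* = 5.9533

Set MRS = p_1/p_2: 5·x_1^(−1/2) = p_1/p_2.
Solve: √x_1 = 5·p_2/p_1, so x_1*(p_1,p_2) = (5·p_2/p_1)², and x_2* = (m − p_1·x_1*)/p_2.
Plugging in: x_1* = (5·13/26.64)² = 5.9533.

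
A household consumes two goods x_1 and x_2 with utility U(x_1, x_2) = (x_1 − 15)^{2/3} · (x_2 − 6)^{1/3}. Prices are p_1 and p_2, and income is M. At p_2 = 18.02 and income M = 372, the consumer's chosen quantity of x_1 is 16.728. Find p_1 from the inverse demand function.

Let x_1' = x_1−15, x_2' = x_2−6. MRS = 2·x_2'/x_1' = p_1/p_2.
Substituting into the budget: x_1* = 15 + 2/3·(M − 15·p_1 − 6·p_2)/p_1, and x_2* = 6 + 1/3·(…)/p_2.
Set x_1* = 16.728 in the demand function and solve for p_1: p_1 = 15.

p_1 = 15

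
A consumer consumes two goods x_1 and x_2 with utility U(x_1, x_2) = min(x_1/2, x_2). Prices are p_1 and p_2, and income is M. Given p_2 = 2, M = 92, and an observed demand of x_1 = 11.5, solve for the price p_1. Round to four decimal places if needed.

With perfect complements, no substitution: consume in ratio x_1:x_2 = 2:1.
Budget: p_1·x_1 + p_2·(1/2)·x_1 = M, so (2·p_1 + p_2)·x_1 = 2·M.
Demand: x_1*(p_1,p_2,M) = 2·M/(2·p_1 + p_2), x_2* = M/(2·p_1 + p_2).
Set x_1* = 11.5 in the demand function and solve for p_1: p_1 = 7.

p_1 = 7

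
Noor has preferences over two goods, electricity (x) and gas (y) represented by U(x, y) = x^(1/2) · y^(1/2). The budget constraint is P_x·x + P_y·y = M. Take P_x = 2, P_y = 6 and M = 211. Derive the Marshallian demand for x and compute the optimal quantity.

MU_x/MU_y = (0.5·y)/(0.5·x); tangency sets this equal to P_x/P_y.
So 0.5·P_y·y = 0.5·P_x·x; combined with the budget, a share 0.5 of income goes to x.
Demand: x*(P_x,P_y,M) = 0.5·M/P_x and y* = 0.5·M/P_y.
At P_x=2, P_y=6, M=211: x* = 0.5·211/2 = 52.75.

x* = 52.75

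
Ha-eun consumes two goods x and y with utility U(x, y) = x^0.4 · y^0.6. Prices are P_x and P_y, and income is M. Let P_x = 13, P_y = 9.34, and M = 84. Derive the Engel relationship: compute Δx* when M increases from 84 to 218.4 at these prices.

Δx* = 4.1354

Tangency: MRS = (2/3)·y/x = P_x/P_y.
So 0.4·P_y·y = 0.6·P_x·x; combined with the budget, a share 0.4 of income goes to x.
Demand: x*(P_x,P_y,M) = 0.4·M/P_x and y* = 0.6·M/P_y.
At P_x=13, P_y=9.34, M=84: x* = 0.4·84/13 = 2.5846.
At M' = 218.4: x* = 6.72. Change: 6.72 − 2.5846 = 4.1354.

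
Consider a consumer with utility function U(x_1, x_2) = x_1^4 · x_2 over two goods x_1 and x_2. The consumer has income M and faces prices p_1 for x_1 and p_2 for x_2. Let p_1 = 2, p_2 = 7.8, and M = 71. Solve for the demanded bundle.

x_1* = 28.4, x_2* = 1.8205

Demand: x_1*(p_1,p_2,M) = 0.8·M/p_1 and x_2* = 0.2·M/p_2.
At p_1=2, p_2=7.8, M=71: x_1* = 0.8·71/2 = 28.4, x_2* = 1.8205.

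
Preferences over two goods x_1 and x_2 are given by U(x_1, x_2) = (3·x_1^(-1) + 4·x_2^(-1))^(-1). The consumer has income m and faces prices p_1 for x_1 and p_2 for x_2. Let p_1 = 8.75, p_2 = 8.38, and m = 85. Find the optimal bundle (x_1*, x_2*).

Substitute x_2 = (x_2/x_1)·x_1 into the budget: x_1* = m/(p_1 + p_2·(x_2/x_1)).
Numerically x_2/x_1 = 1.179917, so x_1* = 85/(8.75 + 8.38·1.179917) = 4.5606 and x_2* = 1.179917·4.5606 = 5.3812.

x_1* = 4.5606, x_2* = 5.3812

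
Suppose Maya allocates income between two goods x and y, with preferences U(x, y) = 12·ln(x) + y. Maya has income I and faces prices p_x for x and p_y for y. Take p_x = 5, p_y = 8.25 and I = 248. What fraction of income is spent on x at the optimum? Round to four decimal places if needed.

share on x = 0.3992

So x*(p_x,p_y) = 12·p_y/p_x, independent of income; and y* = (I − 12·p_y)/p_y.
At the given prices: x* = 12·8.25/5 = 19.8, and y* = 18.0606.
Expenditure on x: 5·19.8 = 99; share = 0.3992.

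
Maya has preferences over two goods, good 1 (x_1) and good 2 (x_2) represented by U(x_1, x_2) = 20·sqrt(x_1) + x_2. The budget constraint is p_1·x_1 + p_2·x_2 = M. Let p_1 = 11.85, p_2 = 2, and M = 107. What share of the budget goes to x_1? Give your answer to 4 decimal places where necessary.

share on x_1 = 0.3155

MU_x_1 = 10/√x_1, MU_x_2 = 1. Tangency: 10/√x_1 = p_1/p_2.
Thus x_1* = (10·p_2/p_1)² — independent of M — with the rest of income spent on x_2.
Plugging in: x_1* = (10·2/11.85)² = 2.8485, x_2* = 36.6224.
Expenditure on x_1: 11.85·2.8485 = 33.7553; share = 0.3155.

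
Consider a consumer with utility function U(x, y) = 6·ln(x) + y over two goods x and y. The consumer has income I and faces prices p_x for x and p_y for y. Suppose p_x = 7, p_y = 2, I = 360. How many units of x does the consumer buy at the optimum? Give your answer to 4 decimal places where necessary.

x* = 1.7143

MU_x = 6/x, MU_y = 1. Tangency: 6/x = p_x/p_y.
So x*(p_x,p_y) = 6·p_y/p_x, independent of income; and y* = (I − 6·p_y)/p_y.
At the given prices: x* = 6·2/7 = 1.7143.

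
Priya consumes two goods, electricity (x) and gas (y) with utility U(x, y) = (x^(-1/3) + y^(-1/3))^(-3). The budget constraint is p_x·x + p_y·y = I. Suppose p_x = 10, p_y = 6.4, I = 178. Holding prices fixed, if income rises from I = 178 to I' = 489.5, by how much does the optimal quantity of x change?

From the CES first-order condition, (y/x)^(4/3) = p_x/p_y.
Solve for the ratio: y/x = [p_x/p_y]^(0.75).
With the ratio pinned down, the budget gives x* = I/(p_x + p_y·(y/x)) and y* = (y/x)·x*.
Numerically y/x = 1.397542, so x* = 178/(10 + 6.4·1.397542) = 9.396.
At I' = 489.5: x* = 25.8389. Change: 25.8389 − 9.396 = 16.443.

Δx* = 16.443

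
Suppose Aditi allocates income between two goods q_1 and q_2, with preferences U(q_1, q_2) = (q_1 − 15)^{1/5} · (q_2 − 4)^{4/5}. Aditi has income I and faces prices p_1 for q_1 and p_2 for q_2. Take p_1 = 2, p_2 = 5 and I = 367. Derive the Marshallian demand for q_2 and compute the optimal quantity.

MRS = (1/4)·(q_2−4)/(q_1−15). Tangency with p_1/p_2 gives q_2−4 = 4·(p_1/p_2)·(q_1−15).
Substituting into the budget: q_1* = 15 + 0.2·(I − 15·p_1 − 4·p_2)/p_1, and q_2* = 4 + 0.8·(…)/p_2.
Discretionary income = 367 − 15·2 − 4·5 = 317; q_2* = 4 + 0.8·317/5 = 54.72.

q_2* = 54.72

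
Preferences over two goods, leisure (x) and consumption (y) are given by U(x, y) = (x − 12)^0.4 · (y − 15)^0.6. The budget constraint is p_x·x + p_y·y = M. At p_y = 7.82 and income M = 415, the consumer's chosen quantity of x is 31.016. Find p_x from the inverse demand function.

p_x = 5

This is Cobb-Douglas in (x−12, y−15): tangency gives 0.4·p_y·(y−15) = 0.6·p_x·(x−12).
Substituting into the budget: x* = 12 + 0.4·(M − 12·p_x − 15·p_y)/p_x, and y* = 15 + 0.6·(…)/p_y.
Set x* = 31.016 in the demand function and solve for p_x: p_x = 5.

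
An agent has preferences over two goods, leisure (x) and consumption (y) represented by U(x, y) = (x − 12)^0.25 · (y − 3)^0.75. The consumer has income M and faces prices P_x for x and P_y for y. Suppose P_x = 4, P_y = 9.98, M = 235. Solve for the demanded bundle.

This is Cobb-Douglas in (x−12, y−3): tangency gives 0.25·P_y·(y−3) = 0.75·P_x·(x−12).
Substituting into the budget: x* = 12 + 0.25·(M − 12·P_x − 3·P_y)/P_x, and y* = 3 + 0.75·(…)/P_y.
Discretionary income = 235 − 12·4 − 3·9.98 = 157.06; x* = 12 + 0.25·157.06/4 = 21.8163; y* = 3 + 0.75·157.06/9.98 = 14.8031.

x* = 21.8163, y* = 14.8031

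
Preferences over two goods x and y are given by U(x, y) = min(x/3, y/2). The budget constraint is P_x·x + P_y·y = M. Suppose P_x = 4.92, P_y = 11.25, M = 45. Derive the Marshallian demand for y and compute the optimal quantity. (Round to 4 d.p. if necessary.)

y* = 2.4155

Leontief preferences: the optimum is at the kink where x/3 = y/2, i.e. y = (2/3)·x.
Budget: P_x·x + P_y·(2/3)·x = M, so (3·P_x + 2·P_y)·x = 3·M.
Demand: x*(P_x,P_y,M) = 3·M/(3·P_x + 2·P_y), y* = 2·M/(3·P_x + 2·P_y).
Here 3·4.92 + 2·11.25 = 37.26, giving y* = 2.4155.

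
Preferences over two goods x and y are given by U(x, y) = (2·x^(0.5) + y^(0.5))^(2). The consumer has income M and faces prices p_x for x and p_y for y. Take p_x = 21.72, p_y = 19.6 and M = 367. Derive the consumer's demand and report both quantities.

x* = 13.2313, y* = 4.0621

MU_x ∝ 2·x^(-0.5), MU_y ∝ y^(-0.5), so MRS = 2·(y/x)^(0.5) = p_x/p_y.
Solve for the ratio: y/x = [(1/2)·p_x/p_y]^(2).
With the ratio pinned down, the budget gives x* = M/(p_x + p_y·(y/x)) and y* = (y/x)·x*.
Numerically y/x = 0.307006, so x* = 367/(21.72 + 19.6·0.307006) = 13.2313 and y* = 0.307006·13.2313 = 4.0621.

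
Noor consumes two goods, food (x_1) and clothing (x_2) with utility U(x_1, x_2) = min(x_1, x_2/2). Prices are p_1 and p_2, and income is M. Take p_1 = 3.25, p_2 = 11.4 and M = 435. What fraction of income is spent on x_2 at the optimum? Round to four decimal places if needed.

Leontief preferences: the optimum is at the kink where x_1/1 = x_2/2, i.e. x_2 = 2·x_1.
Budget: p_1·x_1 + p_2·2·x_1 = M, so (p_1 + 2·p_2)·x_1 = M.
Demand: x_1*(p_1,p_2,M) = M/(p_1 + 2·p_2), x_2* = 2·M/(p_1 + 2·p_2).
Here 3.25 + 2·11.4 = 26.05, giving x_1* = 16.6987 and x_2* = 33.3973.
Expenditure on x_2: 11.4·33.3973 = 380.7294; share = 0.8752.

share on x_2 = 0.8752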